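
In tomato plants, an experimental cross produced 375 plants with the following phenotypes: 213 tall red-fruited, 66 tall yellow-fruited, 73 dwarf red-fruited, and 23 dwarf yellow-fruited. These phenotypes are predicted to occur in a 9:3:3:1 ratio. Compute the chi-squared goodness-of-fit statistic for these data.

0.396

The 9:3:3:1 ratio has 16 parts, so with N = 375 the expected counts are:
  tall red-fruited: 375 × 9/16 = 210.9375
  tall yellow-fruited: 375 × 3/16 = 70.3125
  dwarf red-fruited: 375 × 3/16 = 70.3125
  dwarf yellow-fruited: 375 × 1/16 = 23.4375
χ² = Σ (O − E)² / E
  tall red-fruited: (213 − 210.9375)² / 210.9375 = 0.0202
  tall yellow-fruited: (66 − 70.3125)² / 70.3125 = 0.2645
  dwarf red-fruited: (73 − 70.3125)² / 70.3125 = 0.1027
  dwarf yellow-fruited: (23 − 23.4375)² / 23.4375 = 0.0082
χ² = 0.0202 + 0.2645 + 0.1027 + 0.0082 = 0.3956 ≈ 0.396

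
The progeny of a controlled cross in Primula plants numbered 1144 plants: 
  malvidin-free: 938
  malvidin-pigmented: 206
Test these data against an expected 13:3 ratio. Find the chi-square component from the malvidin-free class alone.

0.078

Under the 13:3 hypothesis (Σ ratio = 16, N = 1144):
  malvidin-free: 1144 × 13/16 = 929.5
  malvidin-pigmented: 1144 × 3/16 = 214.5
Contribution of malvidin-free: (938 − 929.5)² / 929.5 = 0.0777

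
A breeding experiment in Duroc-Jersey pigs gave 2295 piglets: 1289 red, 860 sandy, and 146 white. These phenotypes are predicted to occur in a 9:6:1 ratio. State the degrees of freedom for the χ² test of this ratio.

A goodness-of-fit test with 3 phenotype classes has df = 3 − 1 = 2.

2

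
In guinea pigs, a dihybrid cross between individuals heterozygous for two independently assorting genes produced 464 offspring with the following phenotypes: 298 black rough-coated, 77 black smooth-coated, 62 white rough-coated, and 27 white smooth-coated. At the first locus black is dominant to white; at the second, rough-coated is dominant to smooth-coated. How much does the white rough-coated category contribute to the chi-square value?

A dihybrid F₂ with independent assortment and complete dominance at both loci gives a 9:3:3:1 phenotypic ratio.
Expected counts for N = 464 under a 9:3:3:1 ratio (total parts = 16):
  black rough-coated: 464 × 9/16 = 261
  black smooth-coated: 464 × 3/16 = 87
  white rough-coated: 464 × 3/16 = 87
  white smooth-coated: 464 × 1/16 = 29
Contribution of white rough-coated: (62 − 87)² / 87 = 7.1839

7.184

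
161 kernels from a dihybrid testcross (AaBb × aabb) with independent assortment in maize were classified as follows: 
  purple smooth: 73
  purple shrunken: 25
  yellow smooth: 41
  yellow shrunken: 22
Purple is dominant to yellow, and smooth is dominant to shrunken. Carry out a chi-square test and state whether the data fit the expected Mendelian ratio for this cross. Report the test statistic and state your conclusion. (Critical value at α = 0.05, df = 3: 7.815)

A dihybrid testcross with independent assortment gives a 1:1:1:1 ratio.
Total ratio parts = 4. Expected numbers out of 161:
  purple smooth: 161 × 1/4 = 40.25
  purple shrunken: 161 × 1/4 = 40.25
  yellow smooth: 161 × 1/4 = 40.25
  yellow shrunken: 161 × 1/4 = 40.25
χ² = Σ (O − E)² / E
  purple smooth: (73 − 40.25)² / 40.25 = 26.6475
  purple shrunken: (25 − 40.25)² / 40.25 = 5.7780
  yellow smooth: (41 − 40.25)² / 40.25 = 0.0140
  yellow shrunken: (22 − 40.25)² / 40.25 = 8.2748
χ² = 26.6475 + 5.7780 + 0.0140 + 8.2748 = 40.7143 ≈ 40.714
Degrees of freedom = 4 − 1 = 3; critical value at α = 0.05 is 7.815.
Since 40.714 > 7.815, we reject the null hypothesis — the data do not fit the 1:1:1:1 ratio.

40.714; not consistent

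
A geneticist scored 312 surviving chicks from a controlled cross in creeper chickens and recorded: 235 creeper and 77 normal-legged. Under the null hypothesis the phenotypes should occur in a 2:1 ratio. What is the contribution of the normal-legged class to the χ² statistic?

The 2:1 ratio has 3 parts, so with N = 312 the expected counts are:
  creeper: 312 × 2/3 = 208
  normal-legged: 312 × 1/3 = 104
Contribution of normal-legged: (77 − 104)² / 104 = 7.0096

7.010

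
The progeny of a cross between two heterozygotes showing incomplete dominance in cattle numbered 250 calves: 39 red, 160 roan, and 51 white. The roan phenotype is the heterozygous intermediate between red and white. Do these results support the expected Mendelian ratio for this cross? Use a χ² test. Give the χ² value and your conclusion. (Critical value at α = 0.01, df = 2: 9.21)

20.752; not consistent

With incomplete dominance, a heterozygote × heterozygote cross gives a 1:2:1 phenotypic ratio.
Under the 1:2:1 hypothesis (Σ ratio = 4, N = 250):
  red: 250 × 1/4 = 62.5
  roan: 250 × 2/4 = 125
  white: 250 × 1/4 = 62.5
χ² = Σ (O − E)² / E
  red: (39 − 62.5)² / 62.5 = 8.8360
  roan: (160 − 125)² / 125 = 9.8000
  white: (51 − 62.5)² / 62.5 = 2.1160
χ² = 8.8360 + 9.8000 + 2.1160 = 20.752
Degrees of freedom = 3 − 1 = 2; critical value at α = 0.01 is 9.21.
Since 20.752 > 9.21, we reject the null hypothesis — the data do not fit the 1:2:1 ratio.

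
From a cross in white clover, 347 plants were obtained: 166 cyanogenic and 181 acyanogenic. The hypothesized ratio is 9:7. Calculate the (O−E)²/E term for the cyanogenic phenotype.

4.365

Under the 9:7 hypothesis (Σ ratio = 16, N = 347):
  cyanogenic: 347 × 9/16 = 195.1875
  acyanogenic: 347 × 7/16 = 151.8125
Contribution of cyanogenic: (166 − 195.1875)² / 195.1875 = 4.3646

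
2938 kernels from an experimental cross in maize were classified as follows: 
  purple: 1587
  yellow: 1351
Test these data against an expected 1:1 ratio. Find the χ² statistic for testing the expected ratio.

18.957

Total ratio parts = 2. Expected numbers out of 2938:
  purple: 2938 × 1/2 = 1469
  yellow: 2938 × 1/2 = 1469
χ² = Σ (O − E)² / E
  purple: (1587 − 1469)² / 1469 = 9.4786
  yellow: (1351 − 1469)² / 1469 = 9.4786
χ² = 9.4786 + 9.4786 = 18.9572 ≈ 18.957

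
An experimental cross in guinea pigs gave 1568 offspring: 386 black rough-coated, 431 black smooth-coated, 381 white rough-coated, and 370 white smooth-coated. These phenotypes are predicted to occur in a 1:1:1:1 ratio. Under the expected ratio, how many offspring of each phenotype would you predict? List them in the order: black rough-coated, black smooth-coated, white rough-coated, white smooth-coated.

Expected counts for N = 1568 under a 1:1:1:1 ratio (total parts = 4):
  black rough-coated: 1568 × 1/4 = 392
  black smooth-coated: 1568 × 1/4 = 392
  white rough-coated: 1568 × 1/4 = 392
  white smooth-coated: 1568 × 1/4 = 392

392, 392, 392, 392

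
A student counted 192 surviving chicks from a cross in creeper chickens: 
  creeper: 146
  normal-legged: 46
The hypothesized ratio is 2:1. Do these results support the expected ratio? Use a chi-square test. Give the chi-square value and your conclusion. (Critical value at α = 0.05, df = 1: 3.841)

Under the 2:1 hypothesis (Σ ratio = 3, N = 192):
  creeper: 192 × 2/3 = 128
  normal-legged: 192 × 1/3 = 64
χ² = Σ (O − E)² / E
  creeper: (146 − 128)² / 128 = 2.5312
  normal-legged: (46 − 64)² / 64 = 5.0625
χ² = 2.5312 + 5.0625 = 7.5937 ≈ 7.594
Degrees of freedom = 2 − 1 = 1; critical value at α = 0.05 is 3.841.
Since 7.594 > 3.841, we reject the null hypothesis — the data do not fit the 2:1 ratio.

7.594; not consistent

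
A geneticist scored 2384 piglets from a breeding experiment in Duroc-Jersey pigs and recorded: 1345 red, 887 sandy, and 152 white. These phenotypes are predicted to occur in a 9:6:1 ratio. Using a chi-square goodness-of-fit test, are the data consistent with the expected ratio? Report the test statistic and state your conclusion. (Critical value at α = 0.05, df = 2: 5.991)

0.127; consistent

Total ratio parts = 16. Expected numbers out of 2384:
  red: 2384 × 9/16 = 1341
  sandy: 2384 × 6/16 = 894
  white: 2384 × 1/16 = 149
χ² = Σ (O − E)² / E
  red: (1345 − 1341)² / 1341 = 0.0119
  sandy: (887 − 894)² / 894 = 0.0548
  white: (152 − 149)² / 149 = 0.0604
χ² = 0.0119 + 0.0548 + 0.0604 = 0.1271 ≈ 0.127
Degrees of freedom = 3 − 1 = 2; critical value at α = 0.05 is 5.991.
Since 0.127 < 5.991, we fail to reject the null hypothesis — the data are consistent with the 9:6:1 ratio.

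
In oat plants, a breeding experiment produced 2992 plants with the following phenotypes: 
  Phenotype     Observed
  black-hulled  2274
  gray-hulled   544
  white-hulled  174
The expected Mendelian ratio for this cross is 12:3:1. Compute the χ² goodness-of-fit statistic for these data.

Expected counts for N = 2992 under a 12:3:1 ratio (total parts = 16):
  black-hulled: 2992 × 12/16 = 2244
  gray-hulled: 2992 × 3/16 = 561
  white-hulled: 2992 × 1/16 = 187
χ² = Σ (O − E)² / E
  black-hulled: (2274 − 2244)² / 2244 = 0.4011
  gray-hulled: (544 − 561)² / 561 = 0.5152
  white-hulled: (174 − 187)² / 187 = 0.9037
χ² = 0.4011 + 0.5152 + 0.9037 = 1.820

1.820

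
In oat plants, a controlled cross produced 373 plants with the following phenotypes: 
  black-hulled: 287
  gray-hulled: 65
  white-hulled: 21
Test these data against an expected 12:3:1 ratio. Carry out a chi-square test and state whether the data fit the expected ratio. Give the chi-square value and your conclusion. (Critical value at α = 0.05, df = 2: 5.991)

Total ratio parts = 16. Expected numbers out of 373:
  black-hulled: 373 × 12/16 = 279.75
  gray-hulled: 373 × 3/16 = 69.9375
  white-hulled: 373 × 1/16 = 23.3125
χ² = Σ (O − E)² / E
  black-hulled: (287 − 279.75)² / 279.75 = 0.1879
  gray-hulled: (65 − 69.9375)² / 69.9375 = 0.3486
  white-hulled: (21 − 23.3125)² / 23.3125 = 0.2294
χ² = 0.1879 + 0.3486 + 0.2294 = 0.7659 ≈ 0.766
Degrees of freedom = 3 − 1 = 2; critical value at α = 0.05 is 5.991.
Since 0.766 < 5.991, we fail to reject the null hypothesis — the data are consistent with the 12:3:1 ratio.

0.766; consistent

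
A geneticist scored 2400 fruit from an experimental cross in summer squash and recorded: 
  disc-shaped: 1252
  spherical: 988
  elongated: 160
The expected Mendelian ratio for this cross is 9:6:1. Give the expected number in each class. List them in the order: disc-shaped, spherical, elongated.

Under the 9:6:1 hypothesis (Σ ratio = 16, N = 2400):
  disc-shaped: 2400 × 9/16 = 1350
  spherical: 2400 × 6/16 = 900
  elongated: 2400 × 1/16 = 150

1350, 900, 150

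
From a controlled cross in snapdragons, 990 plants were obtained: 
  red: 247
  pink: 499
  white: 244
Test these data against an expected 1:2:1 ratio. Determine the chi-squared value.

Total ratio parts = 4. Expected numbers out of 990:
  red: 990 × 1/4 = 247.5
  pink: 990 × 2/4 = 495
  white: 990 × 1/4 = 247.5
χ² = Σ (O − E)² / E
  red: (247 − 247.5)² / 247.5 = 0.0010
  pink: (499 − 495)² / 495 = 0.0323
  white: (244 − 247.5)² / 247.5 = 0.0495
χ² = 0.0010 + 0.0323 + 0.0495 = 0.0828 ≈ 0.083

0.083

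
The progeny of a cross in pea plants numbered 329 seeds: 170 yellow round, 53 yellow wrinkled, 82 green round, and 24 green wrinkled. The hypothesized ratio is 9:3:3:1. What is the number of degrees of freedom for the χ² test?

A goodness-of-fit test with 4 phenotype classes has df = 4 − 1 = 3.

3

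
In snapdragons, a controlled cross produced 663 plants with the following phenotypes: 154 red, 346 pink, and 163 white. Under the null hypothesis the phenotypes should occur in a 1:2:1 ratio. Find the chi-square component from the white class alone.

0.046

Expected counts for N = 663 under a 1:2:1 ratio (total parts = 4):
  red: 663 × 1/4 = 165.75
  pink: 663 × 2/4 = 331.5
  white: 663 × 1/4 = 165.75
Contribution of white: (163 − 165.75)² / 165.75 = 0.0456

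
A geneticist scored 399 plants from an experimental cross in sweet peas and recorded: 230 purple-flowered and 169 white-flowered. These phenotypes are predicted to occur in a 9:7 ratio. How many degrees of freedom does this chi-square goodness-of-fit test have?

A goodness-of-fit test with 2 phenotype classes has df = 2 − 1 = 1.

1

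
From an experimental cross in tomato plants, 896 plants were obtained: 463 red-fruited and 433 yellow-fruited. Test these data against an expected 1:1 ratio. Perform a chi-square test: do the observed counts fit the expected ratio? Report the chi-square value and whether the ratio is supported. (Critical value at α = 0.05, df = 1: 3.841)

1.004; consistent

The 1:1 ratio has 2 parts, so with N = 896 the expected counts are:
  red-fruited: 896 × 1/2 = 448
  yellow-fruited: 896 × 1/2 = 448
χ² = Σ (O − E)² / E
  red-fruited: (463 − 448)² / 448 = 0.5022
  yellow-fruited: (433 − 448)² / 448 = 0.5022
χ² = 0.5022 + 0.5022 = 1.0044 ≈ 1.004
Degrees of freedom = 2 − 1 = 1; critical value at α = 0.05 is 3.841.
Since 1.004 < 3.841, we fail to reject the null hypothesis — the data are consistent with the 1:1 ratio.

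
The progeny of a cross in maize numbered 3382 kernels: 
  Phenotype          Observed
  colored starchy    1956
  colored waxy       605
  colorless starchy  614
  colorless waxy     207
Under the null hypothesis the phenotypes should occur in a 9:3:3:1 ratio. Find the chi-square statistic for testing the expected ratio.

Under the 9:3:3:1 hypothesis (Σ ratio = 16, N = 3382):
  colored starchy: 3382 × 9/16 = 1902.375
  colored waxy: 3382 × 3/16 = 634.125
  colorless starchy: 3382 × 3/16 = 634.125
  colorless waxy: 3382 × 1/16 = 211.375
χ² = Σ (O − E)² / E
  colored starchy: (1956 − 1902.375)² / 1902.375 = 1.5116
  colored waxy: (605 − 634.125)² / 634.125 = 1.3377
  colorless starchy: (614 − 634.125)² / 634.125 = 0.6387
  colorless waxy: (207 − 211.375)² / 211.375 = 0.0906
χ² = 1.5116 + 1.3377 + 0.6387 + 0.0906 = 3.5786 ≈ 3.579

3.579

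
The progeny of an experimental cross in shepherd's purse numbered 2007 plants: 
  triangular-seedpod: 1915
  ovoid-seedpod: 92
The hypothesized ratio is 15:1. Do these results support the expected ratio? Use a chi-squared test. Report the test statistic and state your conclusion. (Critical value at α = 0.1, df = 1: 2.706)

9.508; not consistent

Total ratio parts = 16. Expected numbers out of 2007:
  triangular-seedpod: 2007 × 15/16 = 1881.5625
  ovoid-seedpod: 2007 × 1/16 = 125.4375
χ² = Σ (O − E)² / E
  triangular-seedpod: (1915 − 1881.5625)² / 1881.5625 = 0.5942
  ovoid-seedpod: (92 − 125.4375)² / 125.4375 = 8.9133
χ² = 0.5942 + 8.9133 = 9.5075 ≈ 9.508
Degrees of freedom = 2 − 1 = 1; critical value at α = 0.1 is 2.706.
Since 9.508 > 2.706, we reject the null hypothesis — the data do not fit the 15:1 ratio.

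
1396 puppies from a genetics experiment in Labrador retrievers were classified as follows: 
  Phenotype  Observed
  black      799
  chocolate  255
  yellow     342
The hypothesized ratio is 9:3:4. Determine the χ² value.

Total ratio parts = 16. Expected numbers out of 1396:
  black: 1396 × 9/16 = 785.25
  chocolate: 1396 × 3/16 = 261.75
  yellow: 1396 × 4/16 = 349
χ² = Σ (O − E)² / E
  black: (799 − 785.25)² / 785.25 = 0.2408
  chocolate: (255 − 261.75)² / 261.75 = 0.1741
  yellow: (342 − 349)² / 349 = 0.1404
χ² = 0.2408 + 0.1741 + 0.1404 = 0.5553 ≈ 0.555

0.555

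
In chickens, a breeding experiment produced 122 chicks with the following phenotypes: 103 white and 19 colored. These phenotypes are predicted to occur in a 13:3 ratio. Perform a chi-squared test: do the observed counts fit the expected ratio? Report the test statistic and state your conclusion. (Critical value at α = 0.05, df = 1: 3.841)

0.808; consistent

Total ratio parts = 16. Expected numbers out of 122:
  white: 122 × 13/16 = 99.125
  colored: 122 × 3/16 = 22.875
χ² = Σ (O − E)² / E
  white: (103 − 99.125)² / 99.125 = 0.1515
  colored: (19 − 22.875)² / 22.875 = 0.6564
χ² = 0.1515 + 0.6564 = 0.8079 ≈ 0.808
Degrees of freedom = 2 − 1 = 1; critical value at α = 0.05 is 3.841.
Since 0.808 < 3.841, we fail to reject the null hypothesis — the data are consistent with the 13:3 ratio.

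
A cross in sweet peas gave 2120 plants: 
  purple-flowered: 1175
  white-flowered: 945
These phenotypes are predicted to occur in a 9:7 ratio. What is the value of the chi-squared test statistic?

0.587

Expected counts for N = 2120 under a 9:7 ratio (total parts = 16):
  purple-flowered: 2120 × 9/16 = 1192.5
  white-flowered: 2120 × 7/16 = 927.5
χ² = Σ (O − E)² / E
  purple-flowered: (1175 − 1192.5)² / 1192.5 = 0.2568
  white-flowered: (945 − 927.5)² / 927.5 = 0.3302
χ² = 0.2568 + 0.3302 = 0.587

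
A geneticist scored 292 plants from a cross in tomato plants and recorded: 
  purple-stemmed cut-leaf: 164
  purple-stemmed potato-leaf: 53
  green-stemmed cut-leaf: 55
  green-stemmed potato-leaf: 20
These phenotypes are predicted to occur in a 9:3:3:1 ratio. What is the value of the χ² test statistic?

0.225

The 9:3:3:1 ratio has 16 parts, so with N = 292 the expected counts are:
  purple-stemmed cut-leaf: 292 × 9/16 = 164.25
  purple-stemmed potato-leaf: 292 × 3/16 = 54.75
  green-stemmed cut-leaf: 292 × 3/16 = 54.75
  green-stemmed potato-leaf: 292 × 1/16 = 18.25
χ² = Σ (O − E)² / E
  purple-stemmed cut-leaf: (164 − 164.25)² / 164.25 = 0.0004
  purple-stemmed potato-leaf: (53 − 54.75)² / 54.75 = 0.0559
  green-stemmed cut-leaf: (55 − 54.75)² / 54.75 = 0.0011
  green-stemmed potato-leaf: (20 − 18.25)² / 18.25 = 0.1678
χ² = 0.0004 + 0.0559 + 0.0011 + 0.1678 = 0.2252 ≈ 0.225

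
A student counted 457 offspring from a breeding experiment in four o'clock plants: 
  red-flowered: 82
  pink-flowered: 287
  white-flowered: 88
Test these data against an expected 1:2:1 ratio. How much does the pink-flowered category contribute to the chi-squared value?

14.977

Total ratio parts = 4. Expected numbers out of 457:
  red-flowered: 457 × 1/4 = 114.25
  pink-flowered: 457 × 2/4 = 228.5
  white-flowered: 457 × 1/4 = 114.25
Contribution of pink-flowered: (287 − 228.5)² / 228.5 = 14.9770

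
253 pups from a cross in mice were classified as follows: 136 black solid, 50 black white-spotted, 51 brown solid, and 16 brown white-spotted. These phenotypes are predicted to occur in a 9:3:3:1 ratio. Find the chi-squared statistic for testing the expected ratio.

0.688

Under the 9:3:3:1 hypothesis (Σ ratio = 16, N = 253):
  black solid: 253 × 9/16 = 142.3125
  black white-spotted: 253 × 3/16 = 47.4375
  brown solid: 253 × 3/16 = 47.4375
  brown white-spotted: 253 × 1/16 = 15.8125
χ² = Σ (O − E)² / E
  black solid: (136 − 142.3125)² / 142.3125 = 0.2800
  black white-spotted: (50 − 47.4375)² / 47.4375 = 0.1384
  brown solid: (51 − 47.4375)² / 47.4375 = 0.2675
  brown white-spotted: (16 − 15.8125)² / 15.8125 = 0.0022
χ² = 0.2800 + 0.1384 + 0.2675 + 0.0022 = 0.6881 ≈ 0.688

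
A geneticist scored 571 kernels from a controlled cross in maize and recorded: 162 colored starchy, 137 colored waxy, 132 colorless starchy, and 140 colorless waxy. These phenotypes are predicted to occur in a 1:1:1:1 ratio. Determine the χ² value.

Expected counts for N = 571 under a 1:1:1:1 ratio (total parts = 4):
  colored starchy: 571 × 1/4 = 142.75
  colored waxy: 571 × 1/4 = 142.75
  colorless starchy: 571 × 1/4 = 142.75
  colorless waxy: 571 × 1/4 = 142.75
χ² = Σ (O − E)² / E
  colored starchy: (162 − 142.75)² / 142.75 = 2.5959
  colored waxy: (137 − 142.75)² / 142.75 = 0.2316
  colorless starchy: (132 − 142.75)² / 142.75 = 0.8095
  colorless waxy: (140 − 142.75)² / 142.75 = 0.0530
χ² = 2.5959 + 0.2316 + 0.8095 + 0.0530 = 3.690

3.690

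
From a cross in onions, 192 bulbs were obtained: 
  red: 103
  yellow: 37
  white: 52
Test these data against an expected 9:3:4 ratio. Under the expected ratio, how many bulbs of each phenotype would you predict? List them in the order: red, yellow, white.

108, 36, 48

Total ratio parts = 16. Expected numbers out of 192:
  red: 192 × 9/16 = 108
  yellow: 192 × 3/16 = 36
  white: 192 × 4/16 = 48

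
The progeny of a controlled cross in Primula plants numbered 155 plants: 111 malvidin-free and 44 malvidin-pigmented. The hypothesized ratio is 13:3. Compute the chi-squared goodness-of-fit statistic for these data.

Total ratio parts = 16. Expected numbers out of 155:
  malvidin-free: 155 × 13/16 = 125.9375
  malvidin-pigmented: 155 × 3/16 = 29.0625
χ² = Σ (O − E)² / E
  malvidin-free: (111 − 125.9375)² / 125.9375 = 1.7717
  malvidin-pigmented: (44 − 29.0625)² / 29.0625 = 7.6776
χ² = 1.7717 + 7.6776 = 9.4493 ≈ 9.449

9.449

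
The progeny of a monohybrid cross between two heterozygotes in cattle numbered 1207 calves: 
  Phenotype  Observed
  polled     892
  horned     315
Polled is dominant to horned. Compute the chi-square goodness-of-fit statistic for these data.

For a monohybrid cross between heterozygotes with complete dominance, the expected phenotypic ratio is 3:1.
The 3:1 ratio has 4 parts, so with N = 1207 the expected counts are:
  polled: 1207 × 3/4 = 905.25
  horned: 1207 × 1/4 = 301.75
χ² = Σ (O − E)² / E
  polled: (892 − 905.25)² / 905.25 = 0.1939
  horned: (315 − 301.75)² / 301.75 = 0.5818
χ² = 0.1939 + 0.5818 = 0.7757 ≈ 0.776

0.776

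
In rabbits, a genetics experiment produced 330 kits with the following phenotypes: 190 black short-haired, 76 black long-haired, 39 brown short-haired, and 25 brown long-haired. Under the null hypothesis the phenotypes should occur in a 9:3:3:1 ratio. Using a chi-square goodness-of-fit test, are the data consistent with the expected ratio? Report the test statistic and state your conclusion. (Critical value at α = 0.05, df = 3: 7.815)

12.712; not consistent

The 9:3:3:1 ratio has 16 parts, so with N = 330 the expected counts are:
  black short-haired: 330 × 9/16 = 185.625
  black long-haired: 330 × 3/16 = 61.875
  brown short-haired: 330 × 3/16 = 61.875
  brown long-haired: 330 × 1/16 = 20.625
χ² = Σ (O − E)² / E
  black short-haired: (190 − 185.625)² / 185.625 = 0.1031
  black long-haired: (76 − 61.875)² / 61.875 = 3.2245
  brown short-haired: (39 − 61.875)² / 61.875 = 8.4568
  brown long-haired: (25 − 20.625)² / 20.625 = 0.9280
χ² = 0.1031 + 3.2245 + 8.4568 + 0.9280 = 12.7124 ≈ 12.712
Degrees of freedom = 4 − 1 = 3; critical value at α = 0.05 is 7.815.
Since 12.712 > 7.815, we reject the null hypothesis — the data do not fit the 9:3:3:1 ratio.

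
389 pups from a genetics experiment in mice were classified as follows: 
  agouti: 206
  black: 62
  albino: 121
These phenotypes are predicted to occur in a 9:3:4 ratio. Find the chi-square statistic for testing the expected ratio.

8.191

Total ratio parts = 16. Expected numbers out of 389:
  agouti: 389 × 9/16 = 218.8125
  black: 389 × 3/16 = 72.9375
  albino: 389 × 4/16 = 97.25
χ² = Σ (O − E)² / E
  agouti: (206 − 218.8125)² / 218.8125 = 0.7502
  black: (62 − 72.9375)² / 72.9375 = 1.6402
  albino: (121 − 97.25)² / 97.25 = 5.8001
χ² = 0.7502 + 1.6402 + 5.8001 = 8.1905 ≈ 8.191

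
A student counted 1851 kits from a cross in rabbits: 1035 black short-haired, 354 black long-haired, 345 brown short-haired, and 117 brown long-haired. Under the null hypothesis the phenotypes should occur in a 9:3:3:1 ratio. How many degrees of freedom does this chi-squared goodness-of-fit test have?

3

A goodness-of-fit test with 4 phenotype classes has df = 4 − 1 = 3.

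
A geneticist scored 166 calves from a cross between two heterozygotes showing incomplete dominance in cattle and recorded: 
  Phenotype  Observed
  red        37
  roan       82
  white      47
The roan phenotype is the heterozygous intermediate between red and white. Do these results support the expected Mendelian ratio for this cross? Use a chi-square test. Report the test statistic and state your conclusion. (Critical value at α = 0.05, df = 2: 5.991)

With incomplete dominance, a heterozygote × heterozygote cross gives a 1:2:1 phenotypic ratio.
The 1:2:1 ratio has 4 parts, so with N = 166 the expected counts are:
  red: 166 × 1/4 = 41.5
  roan: 166 × 2/4 = 83
  white: 166 × 1/4 = 41.5
χ² = Σ (O − E)² / E
  red: (37 − 41.5)² / 41.5 = 0.4880
  roan: (82 − 83)² / 83 = 0.0120
  white: (47 − 41.5)² / 41.5 = 0.7289
χ² = 0.4880 + 0.0120 + 0.7289 = 1.2289 ≈ 1.229
Degrees of freedom = 3 − 1 = 2; critical value at α = 0.05 is 5.991.
Since 1.229 < 5.991, we fail to reject the null hypothesis — the data are consistent with the 1:2:1 ratio.

1.229; consistent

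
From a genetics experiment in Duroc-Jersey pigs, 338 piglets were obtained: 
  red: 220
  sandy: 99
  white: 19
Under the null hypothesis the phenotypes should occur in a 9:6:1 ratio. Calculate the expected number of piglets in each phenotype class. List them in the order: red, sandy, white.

Expected counts for N = 338 under a 9:6:1 ratio (total parts = 16):
  red: 338 × 9/16 = 190.125
  sandy: 338 × 6/16 = 126.75
  white: 338 × 1/16 = 21.125

190.125, 126.75, 21.125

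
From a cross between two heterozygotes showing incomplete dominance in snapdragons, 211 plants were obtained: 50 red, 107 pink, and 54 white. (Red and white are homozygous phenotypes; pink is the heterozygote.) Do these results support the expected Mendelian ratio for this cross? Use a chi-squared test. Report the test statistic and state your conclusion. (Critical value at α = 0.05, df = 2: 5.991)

With incomplete dominance, a heterozygote × heterozygote cross gives a 1:2:1 phenotypic ratio.
The 1:2:1 ratio has 4 parts, so with N = 211 the expected counts are:
  red: 211 × 1/4 = 52.75
  pink: 211 × 2/4 = 105.5
  white: 211 × 1/4 = 52.75
χ² = Σ (O − E)² / E
  red: (50 − 52.75)² / 52.75 = 0.1434
  pink: (107 − 105.5)² / 105.5 = 0.0213
  white: (54 − 52.75)² / 52.75 = 0.0296
χ² = 0.1434 + 0.0213 + 0.0296 = 0.1943 ≈ 0.194
Degrees of freedom = 3 − 1 = 2; critical value at α = 0.05 is 5.991.
Since 0.194 < 5.991, we fail to reject the null hypothesis — the data are consistent with the 1:2:1 ratio.

0.194; consistent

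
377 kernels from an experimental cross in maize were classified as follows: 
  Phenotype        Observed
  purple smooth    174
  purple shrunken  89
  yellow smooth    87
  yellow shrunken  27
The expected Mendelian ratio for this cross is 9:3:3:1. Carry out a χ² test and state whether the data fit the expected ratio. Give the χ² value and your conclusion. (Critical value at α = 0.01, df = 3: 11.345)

15.842; not consistent

Under the 9:3:3:1 hypothesis (Σ ratio = 16, N = 377):
  purple smooth: 377 × 9/16 = 212.0625
  purple shrunken: 377 × 3/16 = 70.6875
  yellow smooth: 377 × 3/16 = 70.6875
  yellow shrunken: 377 × 1/16 = 23.5625
χ² = Σ (O − E)² / E
  purple smooth: (174 − 212.0625)² / 212.0625 = 6.8317
  purple shrunken: (89 − 70.6875)² / 70.6875 = 4.7441
  yellow smooth: (87 − 70.6875)² / 70.6875 = 3.7644
  yellow shrunken: (27 − 23.5625)² / 23.5625 = 0.5015
χ² = 6.8317 + 4.7441 + 3.7644 + 0.5015 = 15.8417 ≈ 15.842
Degrees of freedom = 4 − 1 = 3; critical value at α = 0.01 is 11.345.
Since 15.842 > 11.345, we reject the null hypothesis — the data do not fit the 9:3:3:1 ratio.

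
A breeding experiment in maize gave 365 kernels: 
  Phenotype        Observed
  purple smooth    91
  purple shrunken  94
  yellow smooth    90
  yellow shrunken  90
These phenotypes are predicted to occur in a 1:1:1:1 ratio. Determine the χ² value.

0.118

Total ratio parts = 4. Expected numbers out of 365:
  purple smooth: 365 × 1/4 = 91.25
  purple shrunken: 365 × 1/4 = 91.25
  yellow smooth: 365 × 1/4 = 91.25
  yellow shrunken: 365 × 1/4 = 91.25
χ² = Σ (O − E)² / E
  purple smooth: (91 − 91.25)² / 91.25 = 0.0007
  purple shrunken: (94 − 91.25)² / 91.25 = 0.0829
  yellow smooth: (90 − 91.25)² / 91.25 = 0.0171
  yellow shrunken: (90 − 91.25)² / 91.25 = 0.0171
χ² = 0.0007 + 0.0829 + 0.0171 + 0.0171 = 0.1178 ≈ 0.118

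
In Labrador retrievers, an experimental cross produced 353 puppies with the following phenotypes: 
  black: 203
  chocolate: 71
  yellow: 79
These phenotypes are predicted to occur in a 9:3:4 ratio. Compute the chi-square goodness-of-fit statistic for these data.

Expected counts for N = 353 under a 9:3:4 ratio (total parts = 16):
  black: 353 × 9/16 = 198.5625
  chocolate: 353 × 3/16 = 66.1875
  yellow: 353 × 4/16 = 88.25
χ² = Σ (O − E)² / E
  black: (203 − 198.5625)² / 198.5625 = 0.0992
  chocolate: (71 − 66.1875)² / 66.1875 = 0.3499
  yellow: (79 − 88.25)² / 88.25 = 0.9695
χ² = 0.0992 + 0.3499 + 0.9695 = 1.4186 ≈ 1.419

1.419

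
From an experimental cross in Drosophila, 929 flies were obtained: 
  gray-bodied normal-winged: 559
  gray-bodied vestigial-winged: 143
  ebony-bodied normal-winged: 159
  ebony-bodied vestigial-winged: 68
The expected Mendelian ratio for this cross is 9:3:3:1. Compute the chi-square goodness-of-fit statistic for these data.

Expected counts for N = 929 under a 9:3:3:1 ratio (total parts = 16):
  gray-bodied normal-winged: 929 × 9/16 = 522.5625
  gray-bodied vestigial-winged: 929 × 3/16 = 174.1875
  ebony-bodied normal-winged: 929 × 3/16 = 174.1875
  ebony-bodied vestigial-winged: 929 × 1/16 = 58.0625
χ² = Σ (O − E)² / E
  gray-bodied normal-winged: (559 − 522.5625)² / 522.5625 = 2.5407
  gray-bodied vestigial-winged: (143 − 174.1875)² / 174.1875 = 5.5840
  ebony-bodied normal-winged: (159 − 174.1875)² / 174.1875 = 1.3242
  ebony-bodied vestigial-winged: (68 − 58.0625)² / 58.0625 = 1.7008
χ² = 2.5407 + 5.5840 + 1.3242 + 1.7008 = 11.1497 ≈ 11.150

11.150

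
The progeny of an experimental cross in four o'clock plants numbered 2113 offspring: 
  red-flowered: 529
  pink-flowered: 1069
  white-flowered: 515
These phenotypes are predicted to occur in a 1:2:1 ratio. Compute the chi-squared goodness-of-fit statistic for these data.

0.481

Under the 1:2:1 hypothesis (Σ ratio = 4, N = 2113):
  red-flowered: 2113 × 1/4 = 528.25
  pink-flowered: 2113 × 2/4 = 1056.5
  white-flowered: 2113 × 1/4 = 528.25
χ² = Σ (O − E)² / E
  red-flowered: (529 − 528.25)² / 528.25 = 0.0011
  pink-flowered: (1069 − 1056.5)² / 1056.5 = 0.1479
  white-flowered: (515 − 528.25)² / 528.25 = 0.3323
χ² = 0.0011 + 0.1479 + 0.3323 = 0.4813 ≈ 0.481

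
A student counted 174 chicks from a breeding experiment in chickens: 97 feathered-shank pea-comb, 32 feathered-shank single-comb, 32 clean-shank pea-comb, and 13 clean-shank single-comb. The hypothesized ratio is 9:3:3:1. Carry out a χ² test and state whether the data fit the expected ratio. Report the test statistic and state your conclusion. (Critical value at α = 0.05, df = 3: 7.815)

0.447; consistent

The 9:3:3:1 ratio has 16 parts, so with N = 174 the expected counts are:
  feathered-shank pea-comb: 174 × 9/16 = 97.875
  feathered-shank single-comb: 174 × 3/16 = 32.625
  clean-shank pea-comb: 174 × 3/16 = 32.625
  clean-shank single-comb: 174 × 1/16 = 10.875
χ² = Σ (O − E)² / E
  feathered-shank pea-comb: (97 − 97.875)² / 97.875 = 0.0078
  feathered-shank single-comb: (32 − 32.625)² / 32.625 = 0.0120
  clean-shank pea-comb: (32 − 32.625)² / 32.625 = 0.0120
  clean-shank single-comb: (13 − 10.875)² / 10.875 = 0.4152
χ² = 0.0078 + 0.0120 + 0.0120 + 0.4152 = 0.447
Degrees of freedom = 4 − 1 = 3; critical value at α = 0.05 is 7.815.
Since 0.447 < 7.815, we fail to reject the null hypothesis — the data are consistent with the 9:3:3:1 ratio.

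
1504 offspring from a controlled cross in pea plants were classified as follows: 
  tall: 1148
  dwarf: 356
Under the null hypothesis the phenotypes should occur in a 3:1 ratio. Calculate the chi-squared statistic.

Under the 3:1 hypothesis (Σ ratio = 4, N = 1504):
  tall: 1504 × 3/4 = 1128
  dwarf: 1504 × 1/4 = 376
χ² = Σ (O − E)² / E
  tall: (1148 − 1128)² / 1128 = 0.3546
  dwarf: (356 − 376)² / 376 = 1.0638
χ² = 0.3546 + 1.0638 = 1.4184 ≈ 1.418

1.418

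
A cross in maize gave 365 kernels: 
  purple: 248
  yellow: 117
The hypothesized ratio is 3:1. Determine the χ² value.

Expected counts for N = 365 under a 3:1 ratio (total parts = 4):
  purple: 365 × 3/4 = 273.75
  yellow: 365 × 1/4 = 91.25
χ² = Σ (O − E)² / E
  purple: (248 − 273.75)² / 273.75 = 2.4221
  yellow: (117 − 91.25)² / 91.25 = 7.2664
χ² = 2.4221 + 7.2664 = 9.6885 ≈ 9.689

9.689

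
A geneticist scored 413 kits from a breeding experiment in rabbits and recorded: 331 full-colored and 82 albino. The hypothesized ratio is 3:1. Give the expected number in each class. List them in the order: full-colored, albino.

Total ratio parts = 4. Expected numbers out of 413:
  full-colored: 413 × 3/4 = 309.75
  albino: 413 × 1/4 = 103.25

309.75, 103.25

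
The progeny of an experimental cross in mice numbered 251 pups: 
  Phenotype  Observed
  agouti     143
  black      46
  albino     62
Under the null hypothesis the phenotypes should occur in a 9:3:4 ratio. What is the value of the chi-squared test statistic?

Under the 9:3:4 hypothesis (Σ ratio = 16, N = 251):
  agouti: 251 × 9/16 = 141.1875
  black: 251 × 3/16 = 47.0625
  albino: 251 × 4/16 = 62.75
χ² = Σ (O − E)² / E
  agouti: (143 − 141.1875)² / 141.1875 = 0.0233
  black: (46 − 47.0625)² / 47.0625 = 0.0240
  albino: (62 − 62.75)² / 62.75 = 0.0090
χ² = 0.0233 + 0.0240 + 0.0090 = 0.0563 ≈ 0.056

0.056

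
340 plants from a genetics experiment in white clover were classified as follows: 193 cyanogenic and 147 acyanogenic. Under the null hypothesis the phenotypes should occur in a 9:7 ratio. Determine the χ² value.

Under the 9:7 hypothesis (Σ ratio = 16, N = 340):
  cyanogenic: 340 × 9/16 = 191.25
  acyanogenic: 340 × 7/16 = 148.75
χ² = Σ (O − E)² / E
  cyanogenic: (193 − 191.25)² / 191.25 = 0.0160
  acyanogenic: (147 − 148.75)² / 148.75 = 0.0206
χ² = 0.0160 + 0.0206 = 0.0366 ≈ 0.037

0.037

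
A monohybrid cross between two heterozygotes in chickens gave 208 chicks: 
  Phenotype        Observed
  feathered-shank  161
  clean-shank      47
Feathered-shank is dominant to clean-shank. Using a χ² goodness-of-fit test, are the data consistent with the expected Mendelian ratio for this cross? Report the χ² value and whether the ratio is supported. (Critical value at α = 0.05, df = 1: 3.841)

For a monohybrid cross between heterozygotes with complete dominance, the expected phenotypic ratio is 3:1.
Expected counts for N = 208 under a 3:1 ratio (total parts = 4):
  feathered-shank: 208 × 3/4 = 156
  clean-shank: 208 × 1/4 = 52
χ² = Σ (O − E)² / E
  feathered-shank: (161 − 156)² / 156 = 0.1603
  clean-shank: (47 − 52)² / 52 = 0.4808
χ² = 0.1603 + 0.4808 = 0.6411 ≈ 0.641
Degrees of freedom = 2 − 1 = 1; critical value at α = 0.05 is 3.841.
Since 0.641 < 3.841, we fail to reject the null hypothesis — the data are consistent with the 3:1 ratio.

0.641; consistent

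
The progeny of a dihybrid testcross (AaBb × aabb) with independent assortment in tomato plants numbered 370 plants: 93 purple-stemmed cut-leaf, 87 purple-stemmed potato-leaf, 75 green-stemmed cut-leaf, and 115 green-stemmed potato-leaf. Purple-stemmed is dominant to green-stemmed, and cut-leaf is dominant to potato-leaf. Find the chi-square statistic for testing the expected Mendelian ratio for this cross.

9.114

A dihybrid testcross with independent assortment gives a 1:1:1:1 ratio.
Expected counts for N = 370 under a 1:1:1:1 ratio (total parts = 4):
  purple-stemmed cut-leaf: 370 × 1/4 = 92.5
  purple-stemmed potato-leaf: 370 × 1/4 = 92.5
  green-stemmed cut-leaf: 370 × 1/4 = 92.5
  green-stemmed potato-leaf: 370 × 1/4 = 92.5
χ² = Σ (O − E)² / E
  purple-stemmed cut-leaf: (93 − 92.5)² / 92.5 = 0.0027
  purple-stemmed potato-leaf: (87 − 92.5)² / 92.5 = 0.3270
  green-stemmed cut-leaf: (75 − 92.5)² / 92.5 = 3.3108
  green-stemmed potato-leaf: (115 − 92.5)² / 92.5 = 5.4730
χ² = 0.0027 + 0.3270 + 3.3108 + 5.4730 = 9.1135 ≈ 9.114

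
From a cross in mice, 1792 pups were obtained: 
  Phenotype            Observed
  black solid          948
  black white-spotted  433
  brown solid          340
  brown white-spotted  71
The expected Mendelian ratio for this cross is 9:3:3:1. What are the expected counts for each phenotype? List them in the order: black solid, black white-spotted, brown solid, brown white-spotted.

The 9:3:3:1 ratio has 16 parts, so with N = 1792 the expected counts are:
  black solid: 1792 × 9/16 = 1008
  black white-spotted: 1792 × 3/16 = 336
  brown solid: 1792 × 3/16 = 336
  brown white-spotted: 1792 × 1/16 = 112

1008, 336, 336, 112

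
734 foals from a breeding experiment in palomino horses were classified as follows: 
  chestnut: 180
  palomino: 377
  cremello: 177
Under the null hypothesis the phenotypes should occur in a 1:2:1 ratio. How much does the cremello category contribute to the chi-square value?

0.230

Total ratio parts = 4. Expected numbers out of 734:
  chestnut: 734 × 1/4 = 183.5
  palomino: 734 × 2/4 = 367
  cremello: 734 × 1/4 = 183.5
Contribution of cremello: (177 − 183.5)² / 183.5 = 0.2302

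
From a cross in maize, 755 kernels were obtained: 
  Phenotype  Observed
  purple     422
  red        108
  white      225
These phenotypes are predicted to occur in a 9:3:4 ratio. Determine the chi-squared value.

Expected counts for N = 755 under a 9:3:4 ratio (total parts = 16):
  purple: 755 × 9/16 = 424.6875
  red: 755 × 3/16 = 141.5625
  white: 755 × 4/16 = 188.75
χ² = Σ (O − E)² / E
  purple: (422 − 424.6875)² / 424.6875 = 0.0170
  red: (108 − 141.5625)² / 141.5625 = 7.9572
  white: (225 − 188.75)² / 188.75 = 6.9619
χ² = 0.0170 + 7.9572 + 6.9619 = 14.9361 ≈ 14.936

14.936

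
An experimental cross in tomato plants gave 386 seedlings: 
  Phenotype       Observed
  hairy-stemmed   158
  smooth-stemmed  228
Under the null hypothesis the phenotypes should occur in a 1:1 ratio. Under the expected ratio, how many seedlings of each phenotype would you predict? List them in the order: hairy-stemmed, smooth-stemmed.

193, 193

Total ratio parts = 2. Expected numbers out of 386:
  hairy-stemmed: 386 × 1/2 = 193
  smooth-stemmed: 386 × 1/2 = 193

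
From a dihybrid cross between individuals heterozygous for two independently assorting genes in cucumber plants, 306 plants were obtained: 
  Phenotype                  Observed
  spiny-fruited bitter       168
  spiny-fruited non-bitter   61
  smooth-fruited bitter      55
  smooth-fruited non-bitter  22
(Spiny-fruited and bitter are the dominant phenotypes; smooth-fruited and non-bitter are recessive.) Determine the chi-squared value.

A dihybrid F₂ with independent assortment and complete dominance at both loci gives a 9:3:3:1 phenotypic ratio.
Expected counts for N = 306 under a 9:3:3:1 ratio (total parts = 16):
  spiny-fruited bitter: 306 × 9/16 = 172.125
  spiny-fruited non-bitter: 306 × 3/16 = 57.375
  smooth-fruited bitter: 306 × 3/16 = 57.375
  smooth-fruited non-bitter: 306 × 1/16 = 19.125
χ² = Σ (O − E)² / E
  spiny-fruited bitter: (168 − 172.125)² / 172.125 = 0.0989
  spiny-fruited non-bitter: (61 − 57.375)² / 57.375 = 0.2290
  smooth-fruited bitter: (55 − 57.375)² / 57.375 = 0.0983
  smooth-fruited non-bitter: (22 − 19.125)² / 19.125 = 0.4322
χ² = 0.0989 + 0.2290 + 0.0983 + 0.4322 = 0.8584 ≈ 0.858

0.858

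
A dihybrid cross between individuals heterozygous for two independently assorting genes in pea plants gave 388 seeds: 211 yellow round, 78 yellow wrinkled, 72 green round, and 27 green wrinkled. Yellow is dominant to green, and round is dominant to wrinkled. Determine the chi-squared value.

0.939

A dihybrid F₂ with independent assortment and complete dominance at both loci gives a 9:3:3:1 phenotypic ratio.
Expected counts for N = 388 under a 9:3:3:1 ratio (total parts = 16):
  yellow round: 388 × 9/16 = 218.25
  yellow wrinkled: 388 × 3/16 = 72.75
  green round: 388 × 3/16 = 72.75
  green wrinkled: 388 × 1/16 = 24.25
χ² = Σ (O − E)² / E
  yellow round: (211 − 218.25)² / 218.25 = 0.2408
  yellow wrinkled: (78 − 72.75)² / 72.75 = 0.3789
  green round: (72 − 72.75)² / 72.75 = 0.0077
  green wrinkled: (27 − 24.25)² / 24.25 = 0.3119
χ² = 0.2408 + 0.3789 + 0.0077 + 0.3119 = 0.9393 ≈ 0.939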